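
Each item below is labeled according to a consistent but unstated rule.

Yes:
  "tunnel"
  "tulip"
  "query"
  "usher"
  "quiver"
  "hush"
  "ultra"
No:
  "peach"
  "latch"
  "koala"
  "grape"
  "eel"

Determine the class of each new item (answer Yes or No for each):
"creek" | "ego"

Comparing the two groups points to one rule — contains 'u'.

No, No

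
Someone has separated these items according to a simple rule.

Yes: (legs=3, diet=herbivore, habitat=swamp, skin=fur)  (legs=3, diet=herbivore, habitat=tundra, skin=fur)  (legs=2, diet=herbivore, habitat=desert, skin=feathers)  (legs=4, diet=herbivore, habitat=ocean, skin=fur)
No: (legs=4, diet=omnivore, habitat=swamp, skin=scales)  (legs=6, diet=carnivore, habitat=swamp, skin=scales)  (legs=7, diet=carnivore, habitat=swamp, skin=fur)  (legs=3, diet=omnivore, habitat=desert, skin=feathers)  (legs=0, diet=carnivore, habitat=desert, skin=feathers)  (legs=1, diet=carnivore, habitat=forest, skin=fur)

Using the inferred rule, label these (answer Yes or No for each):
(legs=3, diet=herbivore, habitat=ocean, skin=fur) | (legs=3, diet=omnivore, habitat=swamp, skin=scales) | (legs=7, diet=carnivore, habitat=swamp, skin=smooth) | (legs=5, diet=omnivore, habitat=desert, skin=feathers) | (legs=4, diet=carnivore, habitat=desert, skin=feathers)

Checking candidate rules against both groups, what survives is: diet is herbivore.

Yes, No, No, No, No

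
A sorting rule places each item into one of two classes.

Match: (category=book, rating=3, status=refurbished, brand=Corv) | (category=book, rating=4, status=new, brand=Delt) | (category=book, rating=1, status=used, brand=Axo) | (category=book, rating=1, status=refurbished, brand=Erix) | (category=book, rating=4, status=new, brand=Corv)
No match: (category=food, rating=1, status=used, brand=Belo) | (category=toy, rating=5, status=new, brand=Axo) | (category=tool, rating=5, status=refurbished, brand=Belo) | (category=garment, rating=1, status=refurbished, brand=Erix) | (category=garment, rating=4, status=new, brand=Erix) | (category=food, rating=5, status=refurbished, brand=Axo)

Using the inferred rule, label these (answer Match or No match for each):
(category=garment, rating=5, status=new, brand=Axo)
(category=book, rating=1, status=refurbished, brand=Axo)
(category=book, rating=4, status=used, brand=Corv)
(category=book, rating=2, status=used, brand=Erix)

One predicate separates the groups cleanly: category is book.
(category=garment, rating=5, status=new, brand=Axo) — category is garment, hence No match.
(category=book, rating=1, status=refurbished, brand=Axo) — category is book, hence Match.
(category=book, rating=4, status=used, brand=Corv) — category is book, hence Match.
(category=book, rating=2, status=used, brand=Erix) — category is book, hence Match.

No match, Match, Match, Match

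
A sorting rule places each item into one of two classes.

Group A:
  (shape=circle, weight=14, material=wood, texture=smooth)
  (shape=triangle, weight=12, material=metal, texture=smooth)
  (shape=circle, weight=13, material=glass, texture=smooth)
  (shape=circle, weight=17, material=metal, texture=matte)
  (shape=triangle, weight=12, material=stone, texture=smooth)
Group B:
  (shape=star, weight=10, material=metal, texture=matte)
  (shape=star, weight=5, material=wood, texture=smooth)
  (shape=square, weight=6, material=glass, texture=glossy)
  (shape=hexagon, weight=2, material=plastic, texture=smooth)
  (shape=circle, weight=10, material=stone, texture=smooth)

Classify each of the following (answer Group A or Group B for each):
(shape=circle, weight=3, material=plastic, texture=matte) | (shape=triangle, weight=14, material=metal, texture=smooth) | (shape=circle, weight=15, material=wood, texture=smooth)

One predicate separates the groups cleanly: weight ≥ 12.
(shape=circle, weight=3, material=plastic, texture=matte) → weight = 3 → Group B. (shape=triangle, weight=14, material=metal, texture=smooth) → weight = 14 → Group A. (shape=circle, weight=15, material=wood, texture=smooth) → weight = 15 → Group A.

Group B, Group A, Group A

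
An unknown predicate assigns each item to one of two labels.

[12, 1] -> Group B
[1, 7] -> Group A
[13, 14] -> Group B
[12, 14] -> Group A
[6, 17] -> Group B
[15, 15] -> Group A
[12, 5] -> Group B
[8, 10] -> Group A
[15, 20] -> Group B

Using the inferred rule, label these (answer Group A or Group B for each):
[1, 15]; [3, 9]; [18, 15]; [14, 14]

Group A, Group A, Group B, Group A

The simplest hypothesis consistent with all the labels is: sum is even.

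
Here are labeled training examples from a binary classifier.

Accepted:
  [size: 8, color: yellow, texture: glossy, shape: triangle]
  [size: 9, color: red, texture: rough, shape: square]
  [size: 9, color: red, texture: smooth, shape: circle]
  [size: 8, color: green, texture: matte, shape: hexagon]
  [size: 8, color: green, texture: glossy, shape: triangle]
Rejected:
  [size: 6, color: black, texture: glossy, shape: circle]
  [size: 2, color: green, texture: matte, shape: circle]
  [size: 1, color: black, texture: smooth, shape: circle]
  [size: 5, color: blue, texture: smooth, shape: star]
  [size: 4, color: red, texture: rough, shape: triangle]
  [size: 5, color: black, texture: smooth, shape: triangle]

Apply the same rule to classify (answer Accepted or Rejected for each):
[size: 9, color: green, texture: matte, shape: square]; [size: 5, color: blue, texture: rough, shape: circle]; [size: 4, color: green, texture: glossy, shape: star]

Accepted, Rejected, Rejected

Every 'Accepted' example satisfies: size ≥ 8. None of the 'Rejected' examples do.
[size: 9, color: green, texture: matte, shape: square]: Accepted (size = 9). [size: 5, color: blue, texture: rough, shape: circle]: Rejected (size = 5). [size: 4, color: green, texture: glossy, shape: star]: Rejected (size = 4).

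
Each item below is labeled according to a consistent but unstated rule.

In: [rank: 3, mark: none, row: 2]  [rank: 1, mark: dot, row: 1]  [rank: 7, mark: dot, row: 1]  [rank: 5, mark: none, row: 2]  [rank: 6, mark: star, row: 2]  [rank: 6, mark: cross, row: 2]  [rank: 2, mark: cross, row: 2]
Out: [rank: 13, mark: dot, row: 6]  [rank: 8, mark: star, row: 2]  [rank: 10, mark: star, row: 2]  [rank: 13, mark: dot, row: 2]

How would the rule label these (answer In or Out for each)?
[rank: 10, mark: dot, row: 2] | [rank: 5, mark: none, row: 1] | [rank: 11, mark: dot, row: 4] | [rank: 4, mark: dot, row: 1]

Out, In, Out, In

The rule appears to be: rank ≤ 7.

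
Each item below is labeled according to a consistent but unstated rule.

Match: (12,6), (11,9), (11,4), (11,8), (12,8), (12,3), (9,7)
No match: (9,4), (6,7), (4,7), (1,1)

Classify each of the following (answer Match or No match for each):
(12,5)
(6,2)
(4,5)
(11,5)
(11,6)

Every 'Match' example satisfies: sum ≥ 15. None of the 'No match' examples do.

Match, No match, No match, Match, Match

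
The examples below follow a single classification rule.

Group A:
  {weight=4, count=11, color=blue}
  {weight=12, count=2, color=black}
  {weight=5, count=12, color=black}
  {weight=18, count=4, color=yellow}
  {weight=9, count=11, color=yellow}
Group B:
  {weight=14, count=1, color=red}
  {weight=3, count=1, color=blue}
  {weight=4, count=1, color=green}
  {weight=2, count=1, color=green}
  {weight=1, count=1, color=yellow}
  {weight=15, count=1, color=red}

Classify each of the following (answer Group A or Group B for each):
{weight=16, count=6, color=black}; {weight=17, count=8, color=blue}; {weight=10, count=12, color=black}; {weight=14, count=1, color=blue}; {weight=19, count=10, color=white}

Every 'Group A' example satisfies: count ≥ 2. None of the 'Group B' examples do.
{weight=16, count=6, color=black} — count = 6, hence Group A.
{weight=17, count=8, color=blue} — count = 8, hence Group A.
{weight=10, count=12, color=black} — count = 12, hence Group A.
{weight=14, count=1, color=blue} — count = 1, hence Group B.
{weight=19, count=10, color=white} — count = 10, hence Group A.

Group A, Group A, Group A, Group B, Group A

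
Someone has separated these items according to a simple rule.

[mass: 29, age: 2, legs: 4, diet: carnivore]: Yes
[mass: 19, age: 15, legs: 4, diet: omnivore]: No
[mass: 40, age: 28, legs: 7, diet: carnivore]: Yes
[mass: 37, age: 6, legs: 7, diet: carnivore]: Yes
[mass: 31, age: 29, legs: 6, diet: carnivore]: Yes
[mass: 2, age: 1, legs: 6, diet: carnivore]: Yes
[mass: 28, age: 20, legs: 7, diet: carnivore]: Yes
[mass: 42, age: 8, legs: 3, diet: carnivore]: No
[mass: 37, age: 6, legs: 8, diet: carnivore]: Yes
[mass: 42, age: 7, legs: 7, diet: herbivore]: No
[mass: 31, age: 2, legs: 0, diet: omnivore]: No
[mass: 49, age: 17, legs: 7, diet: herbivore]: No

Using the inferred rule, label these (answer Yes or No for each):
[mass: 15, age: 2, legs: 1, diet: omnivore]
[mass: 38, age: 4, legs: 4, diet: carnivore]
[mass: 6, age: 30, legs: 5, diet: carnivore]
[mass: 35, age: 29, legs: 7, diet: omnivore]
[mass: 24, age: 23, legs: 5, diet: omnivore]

The pattern is that an item is 'Yes' exactly when: diet is carnivore AND legs ≥ 4.
[mass: 15, age: 2, legs: 1, diet: omnivore] → diet is omnivore, legs = 1 → No. [mass: 38, age: 4, legs: 4, diet: carnivore] → diet is carnivore, legs = 4 → Yes. [mass: 6, age: 30, legs: 5, diet: carnivore] → diet is carnivore, legs = 5 → Yes. [mass: 35, age: 29, legs: 7, diet: omnivore] → diet is omnivore, legs = 7 → No. [mass: 24, age: 23, legs: 5, diet: omnivore] → diet is omnivore, legs = 5 → No.

No, Yes, Yes, No, No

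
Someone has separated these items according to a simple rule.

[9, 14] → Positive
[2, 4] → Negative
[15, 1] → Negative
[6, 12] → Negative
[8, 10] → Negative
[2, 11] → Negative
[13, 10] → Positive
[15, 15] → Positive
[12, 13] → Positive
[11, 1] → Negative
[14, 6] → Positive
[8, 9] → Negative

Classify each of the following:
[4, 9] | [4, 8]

The pattern is that an item is 'Positive' exactly when: sum ≥ 20.
[4, 9] → 4+9 = 13 → Negative. [4, 8] → 4+8 = 12 → Negative.

Negative, Negative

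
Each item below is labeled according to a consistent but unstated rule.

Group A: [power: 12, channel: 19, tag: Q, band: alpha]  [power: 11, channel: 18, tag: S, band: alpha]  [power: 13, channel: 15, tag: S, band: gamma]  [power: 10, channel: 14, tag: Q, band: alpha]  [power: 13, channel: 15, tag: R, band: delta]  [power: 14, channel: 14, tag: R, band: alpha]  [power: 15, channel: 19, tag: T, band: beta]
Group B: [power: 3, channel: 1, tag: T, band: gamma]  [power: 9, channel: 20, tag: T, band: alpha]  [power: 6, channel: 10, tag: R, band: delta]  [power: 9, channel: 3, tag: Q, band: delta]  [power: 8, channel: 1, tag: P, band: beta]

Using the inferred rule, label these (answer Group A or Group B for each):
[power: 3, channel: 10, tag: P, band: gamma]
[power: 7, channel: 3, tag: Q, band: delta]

Group B, Group B

All 'Group A' examples share one property — power ≥ 10 — and every 'Group B' example lacks it.
Group B: [power: 3, channel: 10, tag: P, band: gamma], since power = 3.
Group B: [power: 7, channel: 3, tag: Q, band: delta], since power = 7.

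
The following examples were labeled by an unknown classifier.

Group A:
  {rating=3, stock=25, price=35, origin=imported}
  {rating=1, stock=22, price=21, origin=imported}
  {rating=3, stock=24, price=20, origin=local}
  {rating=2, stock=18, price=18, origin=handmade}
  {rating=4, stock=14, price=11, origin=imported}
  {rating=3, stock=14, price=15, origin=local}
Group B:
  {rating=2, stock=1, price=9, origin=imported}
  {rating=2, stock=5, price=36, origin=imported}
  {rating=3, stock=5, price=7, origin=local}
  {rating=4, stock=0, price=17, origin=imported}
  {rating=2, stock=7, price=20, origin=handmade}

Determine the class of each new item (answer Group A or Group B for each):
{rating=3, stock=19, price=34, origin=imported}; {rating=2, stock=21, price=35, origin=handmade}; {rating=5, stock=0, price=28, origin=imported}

'Group A' ⟺ stock ≥ 14.

Group A, Group A, Group B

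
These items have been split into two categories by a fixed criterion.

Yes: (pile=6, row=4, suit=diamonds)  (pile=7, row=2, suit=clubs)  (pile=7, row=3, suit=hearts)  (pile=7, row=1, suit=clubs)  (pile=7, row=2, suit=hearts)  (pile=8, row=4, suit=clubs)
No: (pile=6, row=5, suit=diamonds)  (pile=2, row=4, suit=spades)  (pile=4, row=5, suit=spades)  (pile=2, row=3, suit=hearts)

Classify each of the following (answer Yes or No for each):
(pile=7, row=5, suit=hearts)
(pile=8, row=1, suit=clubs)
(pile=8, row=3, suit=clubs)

The distinguishing property — pile ≥ 4 AND row ≤ 4 — holds for all the 'Yes' cases and none of the 'No' cases.
(pile=7, row=5, suit=hearts): pile = 7, row = 5 — does not satisfy this, so No.
(pile=8, row=1, suit=clubs): pile = 8, row = 1 — fits, so Yes.
(pile=8, row=3, suit=clubs): pile = 8, row = 3 — fits, so Yes.

No, Yes, Yes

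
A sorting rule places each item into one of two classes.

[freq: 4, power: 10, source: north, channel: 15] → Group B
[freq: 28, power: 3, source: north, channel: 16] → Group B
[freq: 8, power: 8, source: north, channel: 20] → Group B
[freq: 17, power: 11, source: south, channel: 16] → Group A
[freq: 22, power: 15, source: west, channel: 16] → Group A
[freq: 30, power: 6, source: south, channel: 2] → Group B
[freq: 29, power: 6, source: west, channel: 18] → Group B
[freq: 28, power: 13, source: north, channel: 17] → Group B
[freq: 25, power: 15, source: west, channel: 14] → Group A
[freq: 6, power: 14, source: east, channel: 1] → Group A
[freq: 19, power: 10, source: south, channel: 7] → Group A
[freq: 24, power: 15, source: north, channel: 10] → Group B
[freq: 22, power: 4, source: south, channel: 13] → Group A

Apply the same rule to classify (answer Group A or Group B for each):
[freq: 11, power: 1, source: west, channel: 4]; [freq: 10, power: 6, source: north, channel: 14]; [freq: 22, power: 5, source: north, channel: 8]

The distinguishing property — source is not north AND freq ≤ 25 — holds for all the 'Group A' cases and none of the 'Group B' cases.

Group A, Group B, Group B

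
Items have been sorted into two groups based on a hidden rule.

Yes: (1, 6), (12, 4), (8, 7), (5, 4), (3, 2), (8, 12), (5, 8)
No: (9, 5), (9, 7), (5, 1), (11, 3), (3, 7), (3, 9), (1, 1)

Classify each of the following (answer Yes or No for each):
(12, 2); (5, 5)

One predicate separates the groups cleanly: product is even.
(12, 2): 12·2 = 24, qualifies → Yes. (5, 5): 5·5 = 25, fails the rule → No.

Yes, No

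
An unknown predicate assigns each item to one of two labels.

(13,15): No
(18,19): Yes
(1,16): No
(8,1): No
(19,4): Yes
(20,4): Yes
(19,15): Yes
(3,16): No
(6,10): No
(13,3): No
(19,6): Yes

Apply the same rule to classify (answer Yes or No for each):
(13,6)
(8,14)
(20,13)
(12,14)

No, No, Yes, No

A rule that fits every label: first ≥ 15 — true of each 'Yes' example, false of each 'No' one.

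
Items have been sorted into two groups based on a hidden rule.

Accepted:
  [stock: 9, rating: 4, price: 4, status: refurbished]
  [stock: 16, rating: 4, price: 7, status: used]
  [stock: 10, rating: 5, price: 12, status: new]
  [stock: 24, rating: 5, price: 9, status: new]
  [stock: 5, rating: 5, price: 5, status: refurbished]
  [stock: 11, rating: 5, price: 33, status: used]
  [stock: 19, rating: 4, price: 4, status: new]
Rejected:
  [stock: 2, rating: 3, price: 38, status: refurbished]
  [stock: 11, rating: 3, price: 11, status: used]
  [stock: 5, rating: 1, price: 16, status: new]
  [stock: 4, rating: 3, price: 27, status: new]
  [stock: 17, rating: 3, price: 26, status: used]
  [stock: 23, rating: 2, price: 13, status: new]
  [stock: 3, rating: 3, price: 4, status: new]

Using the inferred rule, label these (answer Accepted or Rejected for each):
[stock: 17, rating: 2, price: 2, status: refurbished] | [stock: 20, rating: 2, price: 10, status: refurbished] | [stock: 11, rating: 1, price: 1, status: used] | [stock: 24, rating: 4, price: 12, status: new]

Rejected, Rejected, Rejected, Accepted

A rule that fits every label: rating ≥ 4 — true of each 'Accepted' example, false of each 'Rejected' one.
[stock: 17, rating: 2, price: 2, status: refurbished]: Rejected (rating = 2).
[stock: 20, rating: 2, price: 10, status: refurbished]: Rejected (rating = 2).
[stock: 11, rating: 1, price: 1, status: used]: Rejected (rating = 1).
[stock: 24, rating: 4, price: 12, status: new]: Accepted (rating = 4).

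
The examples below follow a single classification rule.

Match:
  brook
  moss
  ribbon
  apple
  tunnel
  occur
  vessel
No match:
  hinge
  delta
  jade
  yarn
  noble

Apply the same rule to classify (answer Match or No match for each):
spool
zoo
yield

Match, Match, No match

The simplest hypothesis consistent with all the labels is: has a double letter.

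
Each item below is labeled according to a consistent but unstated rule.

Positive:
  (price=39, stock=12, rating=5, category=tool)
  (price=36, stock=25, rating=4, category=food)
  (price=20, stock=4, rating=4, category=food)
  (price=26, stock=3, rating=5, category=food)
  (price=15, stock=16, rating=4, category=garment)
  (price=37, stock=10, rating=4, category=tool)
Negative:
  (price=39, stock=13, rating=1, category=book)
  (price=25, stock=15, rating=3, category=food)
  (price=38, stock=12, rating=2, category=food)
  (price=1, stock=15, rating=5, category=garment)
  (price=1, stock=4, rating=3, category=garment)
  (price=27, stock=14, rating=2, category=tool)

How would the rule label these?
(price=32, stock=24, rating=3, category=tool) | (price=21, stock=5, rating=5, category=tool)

Negative, Positive

Every 'Positive' example satisfies: price ≥ 15 AND rating ≥ 4. None of the 'Negative' examples do.
(price=32, stock=24, rating=3, category=tool): price = 32, rating = 3, doesn't qualify → Negative.
(price=21, stock=5, rating=5, category=tool): price = 21, rating = 5, passes → Positive.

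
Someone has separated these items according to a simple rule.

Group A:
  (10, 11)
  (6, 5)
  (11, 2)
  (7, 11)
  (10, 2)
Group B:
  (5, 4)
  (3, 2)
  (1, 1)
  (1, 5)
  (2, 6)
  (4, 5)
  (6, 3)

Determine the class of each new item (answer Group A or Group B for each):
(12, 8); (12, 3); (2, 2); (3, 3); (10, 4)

Group A, Group A, Group B, Group B, Group A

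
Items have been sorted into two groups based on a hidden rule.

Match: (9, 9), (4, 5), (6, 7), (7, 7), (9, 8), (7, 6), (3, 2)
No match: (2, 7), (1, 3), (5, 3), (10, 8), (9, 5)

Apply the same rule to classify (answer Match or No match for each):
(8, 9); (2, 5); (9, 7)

Match, No match, No match

A rule that fits every label: |first − second| ≤ 1 — true of each 'Match' example, false of each 'No match' one.
(8, 9) → |8−9| = 1 → Match.
(2, 5) → |2−5| = 3 → No match.
(9, 7) → |9−7| = 2 → No match.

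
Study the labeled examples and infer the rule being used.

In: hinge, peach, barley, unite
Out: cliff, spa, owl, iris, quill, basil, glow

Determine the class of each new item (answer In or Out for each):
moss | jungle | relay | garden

Looking at the examples, the only property every 'In' case has and every 'Out' case lacks is: contains 'e'.
Out: moss, since no 'e'.
In: jungle, since has 'e'.
In: relay, since has 'e'.
In: garden, since has 'e'.

Out, In, In, In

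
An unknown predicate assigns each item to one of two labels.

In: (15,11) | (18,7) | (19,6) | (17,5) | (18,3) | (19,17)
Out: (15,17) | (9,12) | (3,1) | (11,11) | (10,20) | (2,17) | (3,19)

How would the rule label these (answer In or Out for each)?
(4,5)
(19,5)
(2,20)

Out, In, Out

'In' ⟺ first > second AND sum ≥ 19.
Out: (4,5), since 4 < 5, 4+5 = 9. In: (19,5), since 19 > 5, 19+5 = 24. Out: (2,20), since 2 < 20, 2+20 = 22.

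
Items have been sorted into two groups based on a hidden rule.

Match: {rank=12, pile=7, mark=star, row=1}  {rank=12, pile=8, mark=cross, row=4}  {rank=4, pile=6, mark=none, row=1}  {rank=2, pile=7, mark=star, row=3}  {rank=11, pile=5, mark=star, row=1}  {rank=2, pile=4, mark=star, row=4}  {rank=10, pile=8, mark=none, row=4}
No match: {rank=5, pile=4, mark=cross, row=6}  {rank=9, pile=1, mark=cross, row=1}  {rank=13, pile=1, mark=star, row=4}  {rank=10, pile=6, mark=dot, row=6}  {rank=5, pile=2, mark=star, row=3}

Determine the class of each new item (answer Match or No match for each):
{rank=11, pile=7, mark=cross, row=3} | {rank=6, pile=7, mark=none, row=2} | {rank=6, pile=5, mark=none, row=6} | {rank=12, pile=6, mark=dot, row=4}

Match, Match, No match, Match

Every 'Match' example satisfies: row ≤ 4 AND pile ≥ 4. None of the 'No match' examples do.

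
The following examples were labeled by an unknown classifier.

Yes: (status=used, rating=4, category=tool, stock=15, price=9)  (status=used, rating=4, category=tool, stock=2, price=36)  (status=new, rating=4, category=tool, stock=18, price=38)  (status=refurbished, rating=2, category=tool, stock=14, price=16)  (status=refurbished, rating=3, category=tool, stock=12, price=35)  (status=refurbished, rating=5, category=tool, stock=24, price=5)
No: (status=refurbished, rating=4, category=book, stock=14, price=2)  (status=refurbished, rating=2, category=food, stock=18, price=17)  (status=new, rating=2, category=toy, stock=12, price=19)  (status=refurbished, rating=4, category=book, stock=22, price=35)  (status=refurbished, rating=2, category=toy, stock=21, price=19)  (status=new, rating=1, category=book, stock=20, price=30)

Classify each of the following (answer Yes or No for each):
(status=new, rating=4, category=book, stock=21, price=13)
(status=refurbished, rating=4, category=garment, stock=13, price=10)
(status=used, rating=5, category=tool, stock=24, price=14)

No, No, Yes

The rule appears to be: category is tool.
No: (status=new, rating=4, category=book, stock=21, price=13), since category is book.
No: (status=refurbished, rating=4, category=garment, stock=13, price=10), since category is garment.
Yes: (status=used, rating=5, category=tool, stock=24, price=14), since category is tool.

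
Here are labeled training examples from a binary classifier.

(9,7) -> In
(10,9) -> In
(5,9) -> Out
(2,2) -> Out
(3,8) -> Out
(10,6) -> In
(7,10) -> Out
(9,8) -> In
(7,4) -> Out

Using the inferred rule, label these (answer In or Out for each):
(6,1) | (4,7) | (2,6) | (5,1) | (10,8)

Out, Out, Out, Out, In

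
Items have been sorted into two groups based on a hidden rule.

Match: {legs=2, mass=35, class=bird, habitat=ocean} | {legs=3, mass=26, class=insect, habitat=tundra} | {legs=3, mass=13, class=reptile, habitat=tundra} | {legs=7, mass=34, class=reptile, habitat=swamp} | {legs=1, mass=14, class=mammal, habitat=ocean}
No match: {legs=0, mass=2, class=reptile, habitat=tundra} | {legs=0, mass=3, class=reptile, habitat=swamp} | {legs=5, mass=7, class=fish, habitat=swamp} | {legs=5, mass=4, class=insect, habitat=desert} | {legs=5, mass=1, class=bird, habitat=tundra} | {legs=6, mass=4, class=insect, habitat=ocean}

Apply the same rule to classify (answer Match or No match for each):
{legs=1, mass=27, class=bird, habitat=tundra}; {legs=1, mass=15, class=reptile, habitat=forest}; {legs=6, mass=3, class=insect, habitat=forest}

A rule that fits every label: mass ≥ 13 — true of each 'Match' example, false of each 'No match' one.
{legs=1, mass=27, class=bird, habitat=tundra}: mass = 27 — satisfies this, so Match. {legs=1, mass=15, class=reptile, habitat=forest}: mass = 15 — satisfies this, so Match. {legs=6, mass=3, class=insect, habitat=forest}: mass = 3 — lacks this property, so No match.

Match, Match, No match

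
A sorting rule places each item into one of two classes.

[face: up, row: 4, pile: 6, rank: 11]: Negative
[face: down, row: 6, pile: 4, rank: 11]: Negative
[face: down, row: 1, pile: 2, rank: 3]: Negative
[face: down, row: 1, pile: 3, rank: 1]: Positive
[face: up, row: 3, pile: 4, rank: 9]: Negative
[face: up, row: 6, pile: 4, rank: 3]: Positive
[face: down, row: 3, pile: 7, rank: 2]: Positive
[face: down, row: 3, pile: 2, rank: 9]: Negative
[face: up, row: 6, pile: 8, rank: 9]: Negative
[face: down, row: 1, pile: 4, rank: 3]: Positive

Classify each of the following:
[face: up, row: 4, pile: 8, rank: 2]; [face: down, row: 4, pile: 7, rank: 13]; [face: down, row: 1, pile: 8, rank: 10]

The distinguishing property — pile ≥ 3 AND rank ≤ 3 — holds for all the 'Positive' cases and none of the 'Negative' cases.

Positive, Negative, Negative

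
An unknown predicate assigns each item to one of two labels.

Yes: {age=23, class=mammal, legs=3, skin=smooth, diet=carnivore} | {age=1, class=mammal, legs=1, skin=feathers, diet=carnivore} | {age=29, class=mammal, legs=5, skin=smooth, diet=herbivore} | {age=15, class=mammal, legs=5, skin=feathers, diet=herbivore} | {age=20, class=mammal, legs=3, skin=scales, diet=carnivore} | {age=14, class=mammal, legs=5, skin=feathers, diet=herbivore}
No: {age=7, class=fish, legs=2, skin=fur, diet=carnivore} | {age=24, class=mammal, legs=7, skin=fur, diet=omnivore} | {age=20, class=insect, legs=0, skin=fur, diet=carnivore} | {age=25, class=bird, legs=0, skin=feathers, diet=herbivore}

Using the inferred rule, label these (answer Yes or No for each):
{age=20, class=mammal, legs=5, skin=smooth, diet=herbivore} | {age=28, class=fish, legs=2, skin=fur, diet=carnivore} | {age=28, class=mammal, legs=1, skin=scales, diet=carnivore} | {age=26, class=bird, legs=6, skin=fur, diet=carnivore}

Yes, No, Yes, No

Every 'Yes' example satisfies: class is mammal AND legs ≤ 5. None of the 'No' examples do.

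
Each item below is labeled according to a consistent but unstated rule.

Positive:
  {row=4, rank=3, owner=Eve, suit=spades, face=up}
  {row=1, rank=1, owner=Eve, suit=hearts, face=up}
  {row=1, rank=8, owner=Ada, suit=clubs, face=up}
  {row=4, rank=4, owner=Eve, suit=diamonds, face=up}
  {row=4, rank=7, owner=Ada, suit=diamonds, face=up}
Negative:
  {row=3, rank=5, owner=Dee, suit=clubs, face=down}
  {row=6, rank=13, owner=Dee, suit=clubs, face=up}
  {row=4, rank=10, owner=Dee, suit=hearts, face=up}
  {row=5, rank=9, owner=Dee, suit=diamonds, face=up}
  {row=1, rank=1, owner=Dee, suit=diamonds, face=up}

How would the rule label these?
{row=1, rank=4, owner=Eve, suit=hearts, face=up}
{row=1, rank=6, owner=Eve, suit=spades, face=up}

Positive, Positive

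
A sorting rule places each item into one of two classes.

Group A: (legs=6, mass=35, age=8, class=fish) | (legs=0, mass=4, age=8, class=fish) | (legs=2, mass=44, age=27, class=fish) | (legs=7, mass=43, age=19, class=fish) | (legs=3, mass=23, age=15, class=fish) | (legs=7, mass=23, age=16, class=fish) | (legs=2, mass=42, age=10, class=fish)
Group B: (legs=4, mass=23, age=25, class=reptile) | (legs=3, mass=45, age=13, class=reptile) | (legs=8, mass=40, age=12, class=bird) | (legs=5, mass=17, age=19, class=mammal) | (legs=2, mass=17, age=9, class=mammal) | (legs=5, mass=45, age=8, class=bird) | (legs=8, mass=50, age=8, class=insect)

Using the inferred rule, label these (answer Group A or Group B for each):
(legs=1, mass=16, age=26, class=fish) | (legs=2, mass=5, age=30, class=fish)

Looking at the examples, the only property every 'Group A' case has and every 'Group B' case lacks is: class is fish.
(legs=1, mass=16, age=26, class=fish) — class is fish, hence Group A. (legs=2, mass=5, age=30, class=fish) — class is fish, hence Group A.

Group A, Group A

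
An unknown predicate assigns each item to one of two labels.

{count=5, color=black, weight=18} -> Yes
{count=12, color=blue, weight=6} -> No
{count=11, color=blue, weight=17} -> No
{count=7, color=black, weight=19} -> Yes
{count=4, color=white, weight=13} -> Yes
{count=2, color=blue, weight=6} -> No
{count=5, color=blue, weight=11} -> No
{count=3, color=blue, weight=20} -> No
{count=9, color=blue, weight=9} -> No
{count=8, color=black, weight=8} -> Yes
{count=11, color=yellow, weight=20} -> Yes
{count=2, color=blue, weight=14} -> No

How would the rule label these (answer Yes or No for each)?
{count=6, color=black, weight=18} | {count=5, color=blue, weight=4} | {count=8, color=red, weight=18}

Yes, No, Yes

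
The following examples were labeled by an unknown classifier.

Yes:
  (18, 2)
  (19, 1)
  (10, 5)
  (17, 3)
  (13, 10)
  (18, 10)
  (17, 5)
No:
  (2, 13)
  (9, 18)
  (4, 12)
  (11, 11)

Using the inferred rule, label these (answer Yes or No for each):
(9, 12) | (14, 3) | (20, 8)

No, Yes, Yes

The distinguishing property — first > second — holds for all the 'Yes' cases and none of the 'No' cases.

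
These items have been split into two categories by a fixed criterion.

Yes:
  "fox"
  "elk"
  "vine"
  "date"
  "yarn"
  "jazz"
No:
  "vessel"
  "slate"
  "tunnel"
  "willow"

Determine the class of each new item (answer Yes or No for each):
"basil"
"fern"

All 'Yes' examples share one property — length ≤ 4 — and every 'No' example lacks it.
"basil": No (length 5).
"fern": Yes (length 4).

No, Yes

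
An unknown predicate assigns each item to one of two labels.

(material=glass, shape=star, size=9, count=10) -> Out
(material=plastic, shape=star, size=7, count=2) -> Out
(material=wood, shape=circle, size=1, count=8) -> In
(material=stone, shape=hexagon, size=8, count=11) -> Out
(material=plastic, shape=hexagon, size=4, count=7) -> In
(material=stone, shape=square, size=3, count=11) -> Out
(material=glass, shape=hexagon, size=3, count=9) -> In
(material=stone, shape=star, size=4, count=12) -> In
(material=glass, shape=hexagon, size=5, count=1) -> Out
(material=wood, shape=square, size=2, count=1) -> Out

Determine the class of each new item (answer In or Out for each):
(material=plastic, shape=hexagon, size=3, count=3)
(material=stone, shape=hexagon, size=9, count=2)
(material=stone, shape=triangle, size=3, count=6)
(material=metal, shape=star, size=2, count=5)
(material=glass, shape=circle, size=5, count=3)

'In' ⟺ shape is not square AND size ≤ 4.

In, Out, In, In, Out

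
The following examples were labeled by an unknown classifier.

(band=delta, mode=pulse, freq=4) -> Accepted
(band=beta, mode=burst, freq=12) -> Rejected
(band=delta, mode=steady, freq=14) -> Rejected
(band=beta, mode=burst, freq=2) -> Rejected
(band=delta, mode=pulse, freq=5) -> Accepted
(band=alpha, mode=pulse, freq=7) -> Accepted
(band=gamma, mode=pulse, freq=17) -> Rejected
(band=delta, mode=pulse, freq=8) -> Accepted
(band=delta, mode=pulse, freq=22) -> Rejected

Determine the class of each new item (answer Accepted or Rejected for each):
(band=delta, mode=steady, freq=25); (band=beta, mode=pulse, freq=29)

One predicate separates the groups cleanly: mode is pulse AND freq ≤ 8.
(band=delta, mode=steady, freq=25) → mode is steady, freq = 25 → Rejected. (band=beta, mode=pulse, freq=29) → mode is pulse, freq = 29 → Rejected.

Rejected, Rejected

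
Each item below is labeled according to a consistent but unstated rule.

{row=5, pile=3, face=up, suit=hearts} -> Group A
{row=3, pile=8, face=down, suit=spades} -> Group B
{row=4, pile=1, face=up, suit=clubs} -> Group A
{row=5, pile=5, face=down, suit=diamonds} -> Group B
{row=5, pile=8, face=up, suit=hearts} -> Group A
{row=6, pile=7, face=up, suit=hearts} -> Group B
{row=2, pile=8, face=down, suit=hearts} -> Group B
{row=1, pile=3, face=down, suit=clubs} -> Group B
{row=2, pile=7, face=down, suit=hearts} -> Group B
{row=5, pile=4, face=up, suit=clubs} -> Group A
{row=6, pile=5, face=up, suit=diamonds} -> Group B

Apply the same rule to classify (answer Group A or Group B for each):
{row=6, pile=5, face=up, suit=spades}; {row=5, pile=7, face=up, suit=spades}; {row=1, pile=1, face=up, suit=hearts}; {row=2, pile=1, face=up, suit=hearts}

Group B, Group A, Group A, Group A

One predicate separates the groups cleanly: face is up AND row ≤ 5.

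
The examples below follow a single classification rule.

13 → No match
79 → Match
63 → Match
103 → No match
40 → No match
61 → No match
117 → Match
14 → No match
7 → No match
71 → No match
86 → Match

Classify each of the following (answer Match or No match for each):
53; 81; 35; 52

The simplest hypothesis consistent with all the labels is: digit sum ≥ 9.
53: digit sum 5+3 = 8, does not fit → No match. 81: digit sum 8+1 = 9, matches → Match. 35: digit sum 3+5 = 8, does not fit → No match. 52: digit sum 5+2 = 7, does not fit → No match.

No match, Match, No match, No match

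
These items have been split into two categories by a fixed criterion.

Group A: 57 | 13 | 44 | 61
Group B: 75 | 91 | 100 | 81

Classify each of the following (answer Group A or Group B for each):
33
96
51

Group A, Group B, Group A

The common property of the 'Group A' items is: at most 61. No 'Group B' item has it.
Group A: 33, since 33 ≤ 61.
Group B: 96, since 96 > 61.
Group A: 51, since 51 ≤ 61.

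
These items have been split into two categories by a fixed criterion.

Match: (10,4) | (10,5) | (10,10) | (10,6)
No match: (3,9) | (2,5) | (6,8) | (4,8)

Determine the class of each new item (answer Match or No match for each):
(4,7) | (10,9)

The pattern is that an item is 'Match' exactly when: first ≥ 8.

No match, Match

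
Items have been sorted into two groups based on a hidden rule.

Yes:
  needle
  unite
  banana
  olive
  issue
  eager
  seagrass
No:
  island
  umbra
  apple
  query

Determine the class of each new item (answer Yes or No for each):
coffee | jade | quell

Yes, No, No

One predicate separates the groups cleanly: has ≥ 3 vowels.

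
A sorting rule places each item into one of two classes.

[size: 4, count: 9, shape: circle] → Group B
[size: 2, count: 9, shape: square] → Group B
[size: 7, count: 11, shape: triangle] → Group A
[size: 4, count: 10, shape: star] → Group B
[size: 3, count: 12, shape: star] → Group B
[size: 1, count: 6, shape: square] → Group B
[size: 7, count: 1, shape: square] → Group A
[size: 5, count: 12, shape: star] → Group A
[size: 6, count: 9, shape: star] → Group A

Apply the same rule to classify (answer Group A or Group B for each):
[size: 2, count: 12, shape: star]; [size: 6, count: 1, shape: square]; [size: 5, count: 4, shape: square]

Group B, Group A, Group A

'Group A' ⟺ size ≥ 5.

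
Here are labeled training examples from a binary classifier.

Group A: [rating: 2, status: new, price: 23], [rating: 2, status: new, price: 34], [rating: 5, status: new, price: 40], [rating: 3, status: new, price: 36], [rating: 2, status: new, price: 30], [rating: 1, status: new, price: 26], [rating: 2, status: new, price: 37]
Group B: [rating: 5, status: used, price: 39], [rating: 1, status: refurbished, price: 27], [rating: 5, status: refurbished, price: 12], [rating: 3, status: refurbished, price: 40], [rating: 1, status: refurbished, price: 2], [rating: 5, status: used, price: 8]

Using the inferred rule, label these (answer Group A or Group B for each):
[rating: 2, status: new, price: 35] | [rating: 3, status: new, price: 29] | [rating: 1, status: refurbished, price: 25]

Group A, Group A, Group B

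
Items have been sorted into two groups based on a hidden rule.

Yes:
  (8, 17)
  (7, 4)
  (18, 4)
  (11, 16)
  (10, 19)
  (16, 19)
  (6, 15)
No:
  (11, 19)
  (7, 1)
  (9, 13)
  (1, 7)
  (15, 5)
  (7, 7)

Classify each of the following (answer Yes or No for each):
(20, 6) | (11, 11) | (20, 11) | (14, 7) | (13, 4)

Yes, No, Yes, Yes, Yes

Looking at the examples, the only property every 'Yes' case has and every 'No' case lacks is: product is even.
(20, 6): 20·6 = 120 — qualifies, so Yes. (11, 11): 11·11 = 121 — does not fit, so No. (20, 11): 20·11 = 220 — qualifies, so Yes. (14, 7): 14·7 = 98 — qualifies, so Yes. (13, 4): 13·4 = 52 — qualifies, so Yes.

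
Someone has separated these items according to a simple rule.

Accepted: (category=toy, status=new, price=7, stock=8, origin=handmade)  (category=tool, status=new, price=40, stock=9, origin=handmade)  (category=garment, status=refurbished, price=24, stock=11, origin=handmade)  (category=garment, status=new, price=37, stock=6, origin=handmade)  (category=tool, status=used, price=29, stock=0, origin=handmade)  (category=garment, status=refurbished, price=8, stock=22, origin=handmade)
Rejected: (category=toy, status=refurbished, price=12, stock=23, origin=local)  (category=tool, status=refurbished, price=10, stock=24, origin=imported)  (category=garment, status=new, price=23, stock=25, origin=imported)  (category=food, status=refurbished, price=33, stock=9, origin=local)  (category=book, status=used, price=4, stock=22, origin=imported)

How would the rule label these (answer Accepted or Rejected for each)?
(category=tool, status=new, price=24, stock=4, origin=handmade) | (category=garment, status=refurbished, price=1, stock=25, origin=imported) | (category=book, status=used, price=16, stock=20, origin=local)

Accepted, Rejected, Rejected

The pattern is that an item is 'Accepted' exactly when: origin is handmade.
Accepted: (category=tool, status=new, price=24, stock=4, origin=handmade), since origin is handmade.
Rejected: (category=garment, status=refurbished, price=1, stock=25, origin=imported), since origin is imported.
Rejected: (category=book, status=used, price=16, stock=20, origin=local), since origin is local.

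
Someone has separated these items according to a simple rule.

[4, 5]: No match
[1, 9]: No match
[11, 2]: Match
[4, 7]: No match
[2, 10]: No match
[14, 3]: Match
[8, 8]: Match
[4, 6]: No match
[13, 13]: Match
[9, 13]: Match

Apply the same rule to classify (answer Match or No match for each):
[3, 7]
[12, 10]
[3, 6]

No match, Match, No match

Rule: sum ≥ 13. This holds for each 'Match' example and fails for each 'No match' one.
[3, 7]: 3+7 = 10, does not satisfy this → No match.
[12, 10]: 12+10 = 22, passes → Match.
[3, 6]: 3+6 = 9, does not satisfy this → No match.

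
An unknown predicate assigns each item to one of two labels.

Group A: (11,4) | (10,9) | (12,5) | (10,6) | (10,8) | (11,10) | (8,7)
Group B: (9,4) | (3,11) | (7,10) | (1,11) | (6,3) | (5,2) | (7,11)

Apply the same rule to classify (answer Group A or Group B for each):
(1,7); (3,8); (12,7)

Group B, Group B, Group A

'Group A' ⟺ first > second AND sum ≥ 14.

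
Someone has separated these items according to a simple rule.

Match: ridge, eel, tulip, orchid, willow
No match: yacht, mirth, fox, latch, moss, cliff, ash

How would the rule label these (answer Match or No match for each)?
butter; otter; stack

The classifier is using: has ≥ 2 vowels.
butter: 2 vowels — checks out, so Match. otter: 2 vowels — checks out, so Match. stack: 1 vowel — does not pass, so No match.

Match, Match, No match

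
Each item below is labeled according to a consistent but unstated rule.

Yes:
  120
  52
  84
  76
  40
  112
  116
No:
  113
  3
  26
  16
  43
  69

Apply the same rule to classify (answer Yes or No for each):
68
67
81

Yes, No, No

The pattern is that an item is 'Yes' exactly when: even AND at least 40.
68 — 68 is even, 68 ≥ 40, hence Yes. 67 — 67 is odd, 67 ≥ 40, hence No. 81 — 81 is odd, 81 ≥ 40, hence No.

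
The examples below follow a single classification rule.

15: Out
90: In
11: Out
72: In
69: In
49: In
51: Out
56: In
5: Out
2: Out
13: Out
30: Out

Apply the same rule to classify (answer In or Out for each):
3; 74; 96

The simplest hypothesis consistent with all the labels is: digit sum ≥ 7.
3: digit sum 3, does not fit → Out.
74: digit sum 7+4 = 11, meets the rule → In.
96: digit sum 9+6 = 15, meets the rule → In.

Out, In, In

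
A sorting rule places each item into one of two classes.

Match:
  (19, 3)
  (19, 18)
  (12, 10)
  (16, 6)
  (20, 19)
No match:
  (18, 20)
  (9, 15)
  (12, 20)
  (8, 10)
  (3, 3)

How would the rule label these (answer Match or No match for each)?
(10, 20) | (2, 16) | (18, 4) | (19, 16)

The distinguishing property — first > second — holds for all the 'Match' cases and none of the 'No match' cases.

No match, No match, Match, Match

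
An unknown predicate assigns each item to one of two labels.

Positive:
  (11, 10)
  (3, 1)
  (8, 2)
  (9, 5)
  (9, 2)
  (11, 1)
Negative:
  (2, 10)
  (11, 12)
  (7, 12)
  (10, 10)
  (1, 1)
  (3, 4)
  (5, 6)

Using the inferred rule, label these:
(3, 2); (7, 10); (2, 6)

The pattern is that an item is 'Positive' exactly when: first > second.
(3, 2) → 3 > 2 → Positive. (7, 10) → 7 < 10 → Negative. (2, 6) → 2 < 6 → Negative.

Positive, Negative, Negative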